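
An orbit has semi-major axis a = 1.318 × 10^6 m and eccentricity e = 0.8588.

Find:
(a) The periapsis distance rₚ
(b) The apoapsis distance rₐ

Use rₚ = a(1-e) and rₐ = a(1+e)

(a) rₚ = a(1 − e) = 1.318e+06 · (1 − 0.8588) = 1.318e+06 · 0.1412 ≈ 1.861e+05 m = 1.861 × 10^5 m.
(b) rₐ = a(1 + e) = 1.318e+06 · (1 + 0.8588) = 1.318e+06 · 1.8588 ≈ 2.45e+06 m = 2.45 × 10^6 m.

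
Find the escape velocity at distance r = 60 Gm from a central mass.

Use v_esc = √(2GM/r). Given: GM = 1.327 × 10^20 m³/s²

Convert to SI: r = 60 Gm = 6e+10 m.
Escape velocity comes from setting total energy to zero: ½v² − GM/r = 0 ⇒ v_esc = √(2GM / r).
v_esc = √(2 · 1.327e+20 / 6e+10) m/s ≈ 6.651e+04 m/s = 66.51 km/s.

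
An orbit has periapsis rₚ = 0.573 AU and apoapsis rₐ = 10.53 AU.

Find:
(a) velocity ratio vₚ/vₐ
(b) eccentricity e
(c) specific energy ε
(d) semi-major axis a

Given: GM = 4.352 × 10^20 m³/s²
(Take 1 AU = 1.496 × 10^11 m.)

Convert to SI: rₚ = 0.573 AU = 8.57208e+10 m; rₐ = 10.53 AU = 1.57529e+12 m.
(a) Conservation of angular momentum (rₚvₚ = rₐvₐ) gives vₚ/vₐ = rₐ/rₚ = 1.57529e+12/8.57208e+10 ≈ 18.38
(b) e = (rₐ − rₚ)/(rₐ + rₚ) = (1.57529e+12 − 8.57208e+10)/(1.57529e+12 + 8.57208e+10) ≈ 0.8968
(c) With a = (rₚ + rₐ)/2 = 8.30504e+11 m, ε = −GM/(2a) = −4.352e+20/(2 · 8.30504e+11) J/kg ≈ -2.62e+08 J/kg
(d) a = (rₚ + rₐ)/2 = (8.57208e+10 + 1.57529e+12)/2 ≈ 8.305e+11 m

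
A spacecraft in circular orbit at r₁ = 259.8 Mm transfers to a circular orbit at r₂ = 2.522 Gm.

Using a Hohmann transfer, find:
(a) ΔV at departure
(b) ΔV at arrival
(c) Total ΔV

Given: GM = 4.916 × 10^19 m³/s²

Convert to SI: r₁ = 259.8 Mm = 2.598e+08 m; r₂ = 2.522 Gm = 2.522e+09 m.
Transfer semi-major axis: a_t = (r₁ + r₂)/2 = (2.598e+08 + 2.522e+09)/2 = 1.3909e+09 m.
Circular speeds: v₁ = √(GM/r₁) = 434997 m/s, v₂ = √(GM/r₂) = 139615 m/s.
Transfer speeds (vis-viva v² = GM(2/r − 1/a_t)): v₁ᵗ = 585748 m/s, v₂ᵗ = 60340 m/s.
(a) ΔV₁ = |v₁ᵗ − v₁| ≈ 1.508e+05 m/s = 150.8 km/s.
(b) ΔV₂ = |v₂ − v₂ᵗ| ≈ 7.928e+04 m/s = 79.28 km/s.
(c) ΔV_total = ΔV₁ + ΔV₂ ≈ 2.3e+05 m/s = 230 km/s.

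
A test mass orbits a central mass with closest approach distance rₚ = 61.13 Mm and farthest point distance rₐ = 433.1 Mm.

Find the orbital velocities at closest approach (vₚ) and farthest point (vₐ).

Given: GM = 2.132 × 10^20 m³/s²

Convert to SI: rₚ = 61.13 Mm = 6.113e+07 m; rₐ = 433.1 Mm = 4.331e+08 m.
Use the vis-viva equation v² = GM(2/r − 1/a) with a = (rₚ + rₐ)/2 = (6.113e+07 + 4.331e+08)/2 = 2.47115e+08 m.
vₚ = √(GM · (2/rₚ − 1/a)) = √(2.132e+20 · (2/6.113e+07 − 1/2.47115e+08)) m/s ≈ 2.472e+06 m/s = 2472 km/s.
vₐ = √(GM · (2/rₐ − 1/a)) = √(2.132e+20 · (2/4.331e+08 − 1/2.47115e+08)) m/s ≈ 3.49e+05 m/s = 349 km/s.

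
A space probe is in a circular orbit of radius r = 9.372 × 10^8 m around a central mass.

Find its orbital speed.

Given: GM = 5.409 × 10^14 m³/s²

For a circular orbit, gravity supplies the centripetal force, so v = √(GM / r).
v = √(5.409e+14 / 9.372e+08) m/s ≈ 759.7 m/s = 759.7 m/s.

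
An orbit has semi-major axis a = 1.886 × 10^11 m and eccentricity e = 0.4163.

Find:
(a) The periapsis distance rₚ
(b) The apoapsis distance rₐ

(a) rₚ = a(1 − e) = 1.886e+11 · (1 − 0.4163) = 1.886e+11 · 0.5837 ≈ 1.101e+11 m = 1.101 × 10^11 m.
(b) rₐ = a(1 + e) = 1.886e+11 · (1 + 0.4163) = 1.886e+11 · 1.4163 ≈ 2.671e+11 m = 2.671 × 10^11 m.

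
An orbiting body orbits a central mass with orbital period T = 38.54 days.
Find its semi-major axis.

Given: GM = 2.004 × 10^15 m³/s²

Convert to SI: T = 38.54 days = 3.32986e+06 s.
Invert Kepler's third law: a = (GM · T² / (4π²))^(1/3).
Substituting T = 3.32986e+06 s and GM = 2.004e+15 m³/s²:
a = (2.004e+15 · (3.32986e+06)² / (4π²))^(1/3) m
a ≈ 8.257e+08 m = 8.257 × 10^8 m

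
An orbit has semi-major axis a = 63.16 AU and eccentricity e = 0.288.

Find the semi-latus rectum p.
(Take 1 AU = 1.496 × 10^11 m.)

Convert to SI: a = 63.16 AU = 9.44874e+12 m.
p = a (1 − e²).
p = 9.44874e+12 · (1 − (0.288)²) = 9.44874e+12 · 0.917056 ≈ 8.665e+12 m = 57.92 AU.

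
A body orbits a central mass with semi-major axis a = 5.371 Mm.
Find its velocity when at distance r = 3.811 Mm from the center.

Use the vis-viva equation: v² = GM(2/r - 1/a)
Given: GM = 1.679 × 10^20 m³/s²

Convert to SI: a = 5.371 Mm = 5.371e+06 m; r = 3.811 Mm = 3.811e+06 m.
Vis-viva: v = √(GM · (2/r − 1/a)).
2/r − 1/a = 2/3.811e+06 − 1/5.371e+06 = 3.38612e-07 m⁻¹.
v = √(1.679e+20 · 3.38612e-07) m/s ≈ 7.54e+06 m/s = 7540 km/s.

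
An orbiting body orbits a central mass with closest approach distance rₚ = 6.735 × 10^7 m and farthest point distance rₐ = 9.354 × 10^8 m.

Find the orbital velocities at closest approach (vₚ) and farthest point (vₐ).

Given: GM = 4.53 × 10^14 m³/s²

Use the vis-viva equation v² = GM(2/r − 1/a) with a = (rₚ + rₐ)/2 = (6.735e+07 + 9.354e+08)/2 = 5.01375e+08 m.
vₚ = √(GM · (2/rₚ − 1/a)) = √(4.53e+14 · (2/6.735e+07 − 1/5.01375e+08)) m/s ≈ 3542 m/s = 3.542 km/s.
vₐ = √(GM · (2/rₐ − 1/a)) = √(4.53e+14 · (2/9.354e+08 − 1/5.01375e+08)) m/s ≈ 255.1 m/s = 255.1 m/s.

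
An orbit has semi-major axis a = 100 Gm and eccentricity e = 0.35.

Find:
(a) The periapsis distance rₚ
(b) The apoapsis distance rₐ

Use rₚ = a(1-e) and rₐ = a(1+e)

Convert to SI: a = 100 Gm = 1e+11 m.
(a) rₚ = a(1 − e) = 1e+11 · (1 − 0.35) = 1e+11 · 0.65 ≈ 6.5e+10 m = 65 Gm.
(b) rₐ = a(1 + e) = 1e+11 · (1 + 0.35) = 1e+11 · 1.35 ≈ 1.35e+11 m = 135 Gm.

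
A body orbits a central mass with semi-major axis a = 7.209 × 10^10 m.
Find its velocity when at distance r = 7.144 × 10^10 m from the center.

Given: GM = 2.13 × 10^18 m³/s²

Vis-viva: v = √(GM · (2/r − 1/a)).
2/r − 1/a = 2/7.144e+10 − 1/7.209e+10 = 1.4124e-11 m⁻¹.
v = √(2.13e+18 · 1.4124e-11) m/s ≈ 5485 m/s = 5.485 km/s.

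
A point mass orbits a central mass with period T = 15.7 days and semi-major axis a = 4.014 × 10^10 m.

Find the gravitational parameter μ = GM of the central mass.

Convert to SI: T = 15.7 days = 1.35648e+06 s.
GM = 4π² · a³ / T².
GM = 4π² · (4.014e+10)³ / (1.35648e+06)² m³/s² ≈ 1.388e+21 m³/s² = 1.388 × 10^21 m³/s².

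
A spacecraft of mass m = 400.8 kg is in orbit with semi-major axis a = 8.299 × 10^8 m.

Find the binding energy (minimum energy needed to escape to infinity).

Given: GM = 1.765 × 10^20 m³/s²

Total orbital energy is E = −GMm/(2a); binding energy is E_bind = −E = GMm/(2a).
E_bind = 1.765e+20 · 400.8 / (2 · 8.299e+08) J ≈ 4.262e+13 J = 42.62 TJ.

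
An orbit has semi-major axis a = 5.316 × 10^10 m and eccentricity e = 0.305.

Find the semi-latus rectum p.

p = a (1 − e²).
p = 5.316e+10 · (1 − (0.305)²) = 5.316e+10 · 0.906975 ≈ 4.821e+10 m = 4.821 × 10^10 m.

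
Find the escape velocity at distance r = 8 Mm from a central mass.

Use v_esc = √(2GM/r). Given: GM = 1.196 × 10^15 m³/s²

Convert to SI: r = 8 Mm = 8e+06 m.
Escape velocity comes from setting total energy to zero: ½v² − GM/r = 0 ⇒ v_esc = √(2GM / r).
v_esc = √(2 · 1.196e+15 / 8e+06) m/s ≈ 1.729e+04 m/s = 17.29 km/s.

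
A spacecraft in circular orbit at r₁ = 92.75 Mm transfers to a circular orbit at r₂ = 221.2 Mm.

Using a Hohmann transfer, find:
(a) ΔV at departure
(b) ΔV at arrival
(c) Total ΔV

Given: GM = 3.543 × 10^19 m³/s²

Convert to SI: r₁ = 92.75 Mm = 9.275e+07 m; r₂ = 221.2 Mm = 2.212e+08 m.
Transfer semi-major axis: a_t = (r₁ + r₂)/2 = (9.275e+07 + 2.212e+08)/2 = 1.56975e+08 m.
Circular speeds: v₁ = √(GM/r₁) = 618057 m/s, v₂ = √(GM/r₂) = 400215 m/s.
Transfer speeds (vis-viva v² = GM(2/r − 1/a_t)): v₁ᵗ = 733679 m/s, v₂ᵗ = 307634 m/s.
(a) ΔV₁ = |v₁ᵗ − v₁| ≈ 1.156e+05 m/s = 115.6 km/s.
(b) ΔV₂ = |v₂ − v₂ᵗ| ≈ 9.258e+04 m/s = 92.58 km/s.
(c) ΔV_total = ΔV₁ + ΔV₂ ≈ 2.082e+05 m/s = 208.2 km/s.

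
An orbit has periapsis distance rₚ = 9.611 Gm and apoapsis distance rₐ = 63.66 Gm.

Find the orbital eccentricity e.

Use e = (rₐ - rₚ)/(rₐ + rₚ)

Convert to SI: rₚ = 9.611 Gm = 9.611e+09 m; rₐ = 63.66 Gm = 6.366e+10 m.
e = (rₐ − rₚ) / (rₐ + rₚ).
e = (6.366e+10 − 9.611e+09) / (6.366e+10 + 9.611e+09) = 5.4049e+10 / 7.3271e+10 ≈ 0.7377.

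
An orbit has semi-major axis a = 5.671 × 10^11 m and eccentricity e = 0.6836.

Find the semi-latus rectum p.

p = a (1 − e²).
p = 5.671e+11 · (1 − (0.6836)²) = 5.671e+11 · 0.532691 ≈ 3.021e+11 m = 3.021 × 10^11 m.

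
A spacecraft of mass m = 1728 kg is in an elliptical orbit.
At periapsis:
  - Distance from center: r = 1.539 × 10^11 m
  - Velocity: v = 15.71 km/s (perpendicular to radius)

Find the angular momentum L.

Convert to SI: v = 15.71 km/s = 15710 m/s.
Since v is perpendicular to r, L = m · v · r.
L = 1728 · 15710 · 1.539e+11 kg·m²/s ≈ 4.178e+18 kg·m²/s.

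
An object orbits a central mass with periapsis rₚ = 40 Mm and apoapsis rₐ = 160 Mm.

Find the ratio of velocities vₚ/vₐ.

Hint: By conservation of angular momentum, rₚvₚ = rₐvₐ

Convert to SI: rₚ = 40 Mm = 4e+07 m; rₐ = 160 Mm = 1.6e+08 m.
Conservation of angular momentum gives rₚvₚ = rₐvₐ, so vₚ/vₐ = rₐ/rₚ.
vₚ/vₐ = 1.6e+08 / 4e+07 ≈ 4.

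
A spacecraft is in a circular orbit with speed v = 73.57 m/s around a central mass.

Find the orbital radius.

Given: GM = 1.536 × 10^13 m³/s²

For a circular orbit, v² = GM / r, so r = GM / v².
r = 1.536e+13 / (73.57)² m ≈ 2.838e+09 m = 2.838 Gm.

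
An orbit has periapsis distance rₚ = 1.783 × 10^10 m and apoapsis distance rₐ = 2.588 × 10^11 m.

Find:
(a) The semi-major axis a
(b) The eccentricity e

(a) a = (rₚ + rₐ) / 2 = (1.783e+10 + 2.588e+11) / 2 ≈ 1.383e+11 m = 1.383 × 10^11 m.
(b) e = (rₐ − rₚ) / (rₐ + rₚ) = (2.588e+11 − 1.783e+10) / (2.588e+11 + 1.783e+10) ≈ 0.8711.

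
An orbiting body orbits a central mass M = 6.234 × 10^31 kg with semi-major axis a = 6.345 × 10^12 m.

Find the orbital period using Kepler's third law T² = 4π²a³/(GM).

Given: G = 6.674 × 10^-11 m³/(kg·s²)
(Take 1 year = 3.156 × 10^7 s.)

GM = G · M = 6.674e-11 · 6.234e+31 = 4.16057e+21 m³/s².
Kepler's third law: T = 2π √(a³ / GM).
Substituting a = 6.345e+12 m and GM = 4.16057e+21 m³/s²:
T = 2π √((6.345e+12)³ / 4.16057e+21) s
T ≈ 1.557e+09 s = 49.33 years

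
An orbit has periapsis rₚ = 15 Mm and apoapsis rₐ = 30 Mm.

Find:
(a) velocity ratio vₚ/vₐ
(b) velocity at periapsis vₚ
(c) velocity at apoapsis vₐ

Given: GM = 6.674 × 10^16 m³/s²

Convert to SI: rₚ = 15 Mm = 1.5e+07 m; rₐ = 30 Mm = 3e+07 m.
(a) Conservation of angular momentum (rₚvₚ = rₐvₐ) gives vₚ/vₐ = rₐ/rₚ = 3e+07/1.5e+07 ≈ 2
(b) With a = (rₚ + rₐ)/2 = 2.25e+07 m, vₚ = √(GM (2/rₚ − 1/a)) = √(6.674e+16 · (2/1.5e+07 − 1/2.25e+07)) m/s ≈ 7.702e+04 m/s
(c) With a = (rₚ + rₐ)/2 = 2.25e+07 m, vₐ = √(GM (2/rₐ − 1/a)) = √(6.674e+16 · (2/3e+07 − 1/2.25e+07)) m/s ≈ 3.851e+04 m/s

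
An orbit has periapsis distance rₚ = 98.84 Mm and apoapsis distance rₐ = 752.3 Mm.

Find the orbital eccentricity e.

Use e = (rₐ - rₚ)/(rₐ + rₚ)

Convert to SI: rₚ = 98.84 Mm = 9.884e+07 m; rₐ = 752.3 Mm = 7.523e+08 m.
e = (rₐ − rₚ) / (rₐ + rₚ).
e = (7.523e+08 − 9.884e+07) / (7.523e+08 + 9.884e+07) = 6.5346e+08 / 8.5114e+08 ≈ 0.7677.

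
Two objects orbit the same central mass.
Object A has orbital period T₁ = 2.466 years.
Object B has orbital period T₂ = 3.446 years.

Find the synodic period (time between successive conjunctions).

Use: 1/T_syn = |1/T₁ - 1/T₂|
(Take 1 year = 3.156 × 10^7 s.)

Convert to SI: T₁ = 2.466 years = 7.7827e+07 s; T₂ = 3.446 years = 1.08756e+08 s.
T_syn = |T₁ · T₂ / (T₁ − T₂)|.
T_syn = |7.7827e+07 · 1.08756e+08 / (7.7827e+07 − 1.08756e+08)| s ≈ 2.737e+08 s = 8.671 years.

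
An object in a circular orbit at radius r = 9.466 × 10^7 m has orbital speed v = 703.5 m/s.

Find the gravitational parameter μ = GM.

For a circular orbit v² = GM/r, so GM = v² · r.
GM = (703.5)² · 9.466e+07 m³/s² ≈ 4.685e+13 m³/s² = 4.685 × 10^13 m³/s².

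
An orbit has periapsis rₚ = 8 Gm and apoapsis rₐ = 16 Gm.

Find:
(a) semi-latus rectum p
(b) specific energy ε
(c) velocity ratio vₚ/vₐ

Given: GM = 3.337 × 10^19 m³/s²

Convert to SI: rₚ = 8 Gm = 8e+09 m; rₐ = 16 Gm = 1.6e+10 m.
(a) From a = (rₚ + rₐ)/2 = 1.2e+10 m and e = (rₐ − rₚ)/(rₐ + rₚ) = 0.333333, p = a(1 − e²) = 1.2e+10 · (1 − (0.333333)²) ≈ 1.067e+10 m
(b) With a = (rₚ + rₐ)/2 = 1.2e+10 m, ε = −GM/(2a) = −3.337e+19/(2 · 1.2e+10) J/kg ≈ -1.39e+09 J/kg
(c) Conservation of angular momentum (rₚvₚ = rₐvₐ) gives vₚ/vₐ = rₐ/rₚ = 1.6e+10/8e+09 ≈ 2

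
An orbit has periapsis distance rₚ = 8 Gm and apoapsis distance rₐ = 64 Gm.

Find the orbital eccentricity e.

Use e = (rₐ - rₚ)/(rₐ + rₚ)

Convert to SI: rₚ = 8 Gm = 8e+09 m; rₐ = 64 Gm = 6.4e+10 m.
e = (rₐ − rₚ) / (rₐ + rₚ).
e = (6.4e+10 − 8e+09) / (6.4e+10 + 8e+09) = 5.6e+10 / 7.2e+10 ≈ 0.7778.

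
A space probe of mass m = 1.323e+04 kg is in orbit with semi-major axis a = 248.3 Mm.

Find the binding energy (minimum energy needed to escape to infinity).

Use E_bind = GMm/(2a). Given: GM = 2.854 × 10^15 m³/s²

Convert to SI: a = 248.3 Mm = 2.483e+08 m.
Total orbital energy is E = −GMm/(2a); binding energy is E_bind = −E = GMm/(2a).
E_bind = 2.854e+15 · 1.323e+04 / (2 · 2.483e+08) J ≈ 7.603e+10 J = 76.03 GJ.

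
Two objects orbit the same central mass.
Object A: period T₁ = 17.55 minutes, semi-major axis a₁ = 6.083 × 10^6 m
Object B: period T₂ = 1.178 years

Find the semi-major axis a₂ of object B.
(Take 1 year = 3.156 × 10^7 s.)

Convert to SI: T₁ = 17.55 minutes = 1053 s; T₂ = 1.178 years = 3.71777e+07 s.
Kepler's third law: (T₁/T₂)² = (a₁/a₂)³ ⇒ a₂ = a₁ · (T₂/T₁)^(2/3).
T₂/T₁ = 3.71777e+07 / 1053 = 35306.4.
a₂ = 6.083e+06 · (35306.4)^(2/3) m ≈ 6.547e+09 m = 6.547 × 10^9 m.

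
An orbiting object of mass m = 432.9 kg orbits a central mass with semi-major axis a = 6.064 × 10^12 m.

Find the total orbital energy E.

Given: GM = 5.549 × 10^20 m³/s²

E = −GMm / (2a).
E = −5.549e+20 · 432.9 / (2 · 6.064e+12) J ≈ -1.981e+10 J = -19.81 GJ.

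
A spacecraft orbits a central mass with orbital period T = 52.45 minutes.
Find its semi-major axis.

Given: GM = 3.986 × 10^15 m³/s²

Convert to SI: T = 52.45 minutes = 3147 s.
Invert Kepler's third law: a = (GM · T² / (4π²))^(1/3).
Substituting T = 3147 s and GM = 3.986e+15 m³/s²:
a = (3.986e+15 · (3147)² / (4π²))^(1/3) m
a ≈ 1e+07 m = 10 Mm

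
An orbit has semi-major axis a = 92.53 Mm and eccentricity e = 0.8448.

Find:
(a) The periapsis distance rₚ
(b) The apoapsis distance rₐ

Convert to SI: a = 92.53 Mm = 9.253e+07 m.
(a) rₚ = a(1 − e) = 9.253e+07 · (1 − 0.8448) = 9.253e+07 · 0.1552 ≈ 1.436e+07 m = 14.36 Mm.
(b) rₐ = a(1 + e) = 9.253e+07 · (1 + 0.8448) = 9.253e+07 · 1.8448 ≈ 1.707e+08 m = 170.7 Mm.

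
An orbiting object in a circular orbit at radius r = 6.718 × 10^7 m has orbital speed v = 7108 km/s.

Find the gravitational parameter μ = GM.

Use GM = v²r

Convert to SI: v = 7108 km/s = 7.108e+06 m/s.
For a circular orbit v² = GM/r, so GM = v² · r.
GM = (7.108e+06)² · 6.718e+07 m³/s² ≈ 3.394e+21 m³/s² = 3.394 × 10^21 m³/s².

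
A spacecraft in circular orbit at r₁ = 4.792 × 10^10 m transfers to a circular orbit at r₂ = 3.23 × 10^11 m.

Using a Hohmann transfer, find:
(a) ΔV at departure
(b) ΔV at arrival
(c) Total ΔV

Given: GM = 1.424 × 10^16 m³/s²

Transfer semi-major axis: a_t = (r₁ + r₂)/2 = (4.792e+10 + 3.23e+11)/2 = 1.8546e+11 m.
Circular speeds: v₁ = √(GM/r₁) = 545.126 m/s, v₂ = √(GM/r₂) = 209.968 m/s.
Transfer speeds (vis-viva v² = GM(2/r − 1/a_t)): v₁ᵗ = 719.404 m/s, v₂ᵗ = 106.73 m/s.
(a) ΔV₁ = |v₁ᵗ − v₁| ≈ 174.3 m/s = 174.3 m/s.
(b) ΔV₂ = |v₂ − v₂ᵗ| ≈ 103.2 m/s = 103.2 m/s.
(c) ΔV_total = ΔV₁ + ΔV₂ ≈ 277.5 m/s = 277.5 m/s.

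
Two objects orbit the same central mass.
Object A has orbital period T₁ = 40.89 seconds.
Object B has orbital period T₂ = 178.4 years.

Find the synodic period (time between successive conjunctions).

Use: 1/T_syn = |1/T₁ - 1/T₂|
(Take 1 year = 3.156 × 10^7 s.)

Convert to SI: T₂ = 178.4 years = 5.6303e+09 s.
T_syn = |T₁ · T₂ / (T₁ − T₂)|.
T_syn = |40.89 · 5.6303e+09 / (40.89 − 5.6303e+09)| s ≈ 40.89 s = 40.89 seconds.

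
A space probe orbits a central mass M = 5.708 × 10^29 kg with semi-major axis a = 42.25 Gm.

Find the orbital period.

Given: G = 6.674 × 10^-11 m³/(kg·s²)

Convert to SI: a = 42.25 Gm = 4.225e+10 m.
GM = G · M = 6.674e-11 · 5.708e+29 = 3.80952e+19 m³/s².
Kepler's third law: T = 2π √(a³ / GM).
Substituting a = 4.225e+10 m and GM = 3.80952e+19 m³/s²:
T = 2π √((4.225e+10)³ / 3.80952e+19) s
T ≈ 8.841e+06 s = 102.3 days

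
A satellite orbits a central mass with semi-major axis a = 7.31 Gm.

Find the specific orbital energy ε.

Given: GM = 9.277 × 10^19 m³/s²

Convert to SI: a = 7.31 Gm = 7.31e+09 m.
ε = −GM / (2a).
ε = −9.277e+19 / (2 · 7.31e+09) J/kg ≈ -6.345e+09 J/kg = -6.345 GJ/kg.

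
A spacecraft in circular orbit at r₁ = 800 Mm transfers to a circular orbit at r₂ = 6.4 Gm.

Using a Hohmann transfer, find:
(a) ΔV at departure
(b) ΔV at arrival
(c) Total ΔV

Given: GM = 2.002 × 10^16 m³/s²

Convert to SI: r₁ = 800 Mm = 8e+08 m; r₂ = 6.4 Gm = 6.4e+09 m.
Transfer semi-major axis: a_t = (r₁ + r₂)/2 = (8e+08 + 6.4e+09)/2 = 3.6e+09 m.
Circular speeds: v₁ = √(GM/r₁) = 5002.5 m/s, v₂ = √(GM/r₂) = 1768.65 m/s.
Transfer speeds (vis-viva v² = GM(2/r − 1/a_t)): v₁ᵗ = 6670 m/s, v₂ᵗ = 833.75 m/s.
(a) ΔV₁ = |v₁ᵗ − v₁| ≈ 1667 m/s = 1.667 km/s.
(b) ΔV₂ = |v₂ − v₂ᵗ| ≈ 934.9 m/s = 934.9 m/s.
(c) ΔV_total = ΔV₁ + ΔV₂ ≈ 2602 m/s = 2.602 km/s.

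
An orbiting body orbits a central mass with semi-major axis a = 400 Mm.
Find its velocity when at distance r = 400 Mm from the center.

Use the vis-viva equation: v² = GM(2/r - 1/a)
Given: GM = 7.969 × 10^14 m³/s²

Convert to SI: a = 400 Mm = 4e+08 m; r = 400 Mm = 4e+08 m.
Vis-viva: v = √(GM · (2/r − 1/a)).
2/r − 1/a = 2/4e+08 − 1/4e+08 = 2.5e-09 m⁻¹.
v = √(7.969e+14 · 2.5e-09) m/s ≈ 1411 m/s = 1.411 km/s.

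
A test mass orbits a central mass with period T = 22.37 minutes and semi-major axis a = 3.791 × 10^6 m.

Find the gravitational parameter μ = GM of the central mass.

Convert to SI: T = 22.37 minutes = 1342.2 s.
GM = 4π² · a³ / T².
GM = 4π² · (3.791e+06)³ / (1342.2)² m³/s² ≈ 1.194e+15 m³/s² = 1.194 × 10^15 m³/s².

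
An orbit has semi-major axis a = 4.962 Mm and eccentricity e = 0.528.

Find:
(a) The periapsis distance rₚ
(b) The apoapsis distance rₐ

Convert to SI: a = 4.962 Mm = 4.962e+06 m.
(a) rₚ = a(1 − e) = 4.962e+06 · (1 − 0.528) = 4.962e+06 · 0.472 ≈ 2.342e+06 m = 2.342 Mm.
(b) rₐ = a(1 + e) = 4.962e+06 · (1 + 0.528) = 4.962e+06 · 1.528 ≈ 7.582e+06 m = 7.582 Mm.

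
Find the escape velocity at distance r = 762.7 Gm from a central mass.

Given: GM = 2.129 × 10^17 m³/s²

Convert to SI: r = 762.7 Gm = 7.627e+11 m.
Escape velocity comes from setting total energy to zero: ½v² − GM/r = 0 ⇒ v_esc = √(2GM / r).
v_esc = √(2 · 2.129e+17 / 7.627e+11) m/s ≈ 747.2 m/s = 747.2 m/s.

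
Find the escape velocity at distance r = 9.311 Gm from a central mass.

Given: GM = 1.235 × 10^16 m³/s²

Convert to SI: r = 9.311 Gm = 9.311e+09 m.
Escape velocity comes from setting total energy to zero: ½v² − GM/r = 0 ⇒ v_esc = √(2GM / r).
v_esc = √(2 · 1.235e+16 / 9.311e+09) m/s ≈ 1629 m/s = 1.629 km/s.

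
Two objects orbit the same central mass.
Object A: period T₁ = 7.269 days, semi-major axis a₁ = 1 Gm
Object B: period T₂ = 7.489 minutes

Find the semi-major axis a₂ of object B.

Convert to SI: T₁ = 7.269 days = 628042 s; a₁ = 1 Gm = 1e+09 m; T₂ = 7.489 minutes = 449.34 s.
Kepler's third law: (T₁/T₂)² = (a₁/a₂)³ ⇒ a₂ = a₁ · (T₂/T₁)^(2/3).
T₂/T₁ = 449.34 / 628042 = 0.000715462.
a₂ = 1e+09 · (0.000715462)^(2/3) m ≈ 7.999e+06 m = 7.999 Mm.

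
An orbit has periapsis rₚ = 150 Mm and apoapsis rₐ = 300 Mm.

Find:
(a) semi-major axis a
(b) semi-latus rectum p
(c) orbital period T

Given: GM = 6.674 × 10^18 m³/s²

Convert to SI: rₚ = 150 Mm = 1.5e+08 m; rₐ = 300 Mm = 3e+08 m.
(a) a = (rₚ + rₐ)/2 = (1.5e+08 + 3e+08)/2 ≈ 2.25e+08 m
(b) From a = (rₚ + rₐ)/2 = 2.25e+08 m and e = (rₐ − rₚ)/(rₐ + rₚ) = 0.333333, p = a(1 − e²) = 2.25e+08 · (1 − (0.333333)²) ≈ 2e+08 m
(c) With a = (rₚ + rₐ)/2 = 2.25e+08 m, T = 2π √(a³/GM) = 2π √((2.25e+08)³/6.674e+18) s ≈ 8208 s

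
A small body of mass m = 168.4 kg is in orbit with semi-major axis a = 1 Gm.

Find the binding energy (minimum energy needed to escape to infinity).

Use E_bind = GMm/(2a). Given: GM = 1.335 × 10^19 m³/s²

Convert to SI: a = 1 Gm = 1e+09 m.
Total orbital energy is E = −GMm/(2a); binding energy is E_bind = −E = GMm/(2a).
E_bind = 1.335e+19 · 168.4 / (2 · 1e+09) J ≈ 1.124e+12 J = 1.124 TJ.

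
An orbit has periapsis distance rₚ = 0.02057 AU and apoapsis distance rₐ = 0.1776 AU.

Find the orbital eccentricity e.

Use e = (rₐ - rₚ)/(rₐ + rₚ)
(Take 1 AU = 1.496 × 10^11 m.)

Convert to SI: rₚ = 0.02057 AU = 3.07727e+09 m; rₐ = 0.1776 AU = 2.6569e+10 m.
e = (rₐ − rₚ) / (rₐ + rₚ).
e = (2.6569e+10 − 3.07727e+09) / (2.6569e+10 + 3.07727e+09) = 2.34917e+10 / 2.96462e+10 ≈ 0.7924.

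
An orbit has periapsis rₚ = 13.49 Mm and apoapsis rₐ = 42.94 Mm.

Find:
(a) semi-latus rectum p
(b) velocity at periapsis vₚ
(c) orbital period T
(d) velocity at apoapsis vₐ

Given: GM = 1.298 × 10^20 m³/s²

Convert to SI: rₚ = 13.49 Mm = 1.349e+07 m; rₐ = 42.94 Mm = 4.294e+07 m.
(a) From a = (rₚ + rₐ)/2 = 2.8215e+07 m and e = (rₐ − rₚ)/(rₐ + rₚ) = 0.521886, p = a(1 − e²) = 2.8215e+07 · (1 − (0.521886)²) ≈ 2.053e+07 m
(b) With a = (rₚ + rₐ)/2 = 2.8215e+07 m, vₚ = √(GM (2/rₚ − 1/a)) = √(1.298e+20 · (2/1.349e+07 − 1/2.8215e+07)) m/s ≈ 3.827e+06 m/s
(c) With a = (rₚ + rₐ)/2 = 2.8215e+07 m, T = 2π √(a³/GM) = 2π √((2.8215e+07)³/1.298e+20) s ≈ 82.65 s
(d) With a = (rₚ + rₐ)/2 = 2.8215e+07 m, vₐ = √(GM (2/rₐ − 1/a)) = √(1.298e+20 · (2/4.294e+07 − 1/2.8215e+07)) m/s ≈ 1.202e+06 m/s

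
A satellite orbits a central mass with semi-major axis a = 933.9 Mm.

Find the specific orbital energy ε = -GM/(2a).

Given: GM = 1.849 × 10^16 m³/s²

Convert to SI: a = 933.9 Mm = 9.339e+08 m.
ε = −GM / (2a).
ε = −1.849e+16 / (2 · 9.339e+08) J/kg ≈ -9.899e+06 J/kg = -9.899 MJ/kg.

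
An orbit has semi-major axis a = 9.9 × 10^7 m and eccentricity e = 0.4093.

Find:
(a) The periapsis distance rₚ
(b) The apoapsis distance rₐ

(a) rₚ = a(1 − e) = 9.9e+07 · (1 − 0.4093) = 9.9e+07 · 0.5907 ≈ 5.848e+07 m = 5.848 × 10^7 m.
(b) rₐ = a(1 + e) = 9.9e+07 · (1 + 0.4093) = 9.9e+07 · 1.4093 ≈ 1.395e+08 m = 1.395 × 10^8 m.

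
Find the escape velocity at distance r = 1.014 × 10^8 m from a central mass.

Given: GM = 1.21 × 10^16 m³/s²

Escape velocity comes from setting total energy to zero: ½v² − GM/r = 0 ⇒ v_esc = √(2GM / r).
v_esc = √(2 · 1.21e+16 / 1.014e+08) m/s ≈ 1.545e+04 m/s = 15.45 km/s.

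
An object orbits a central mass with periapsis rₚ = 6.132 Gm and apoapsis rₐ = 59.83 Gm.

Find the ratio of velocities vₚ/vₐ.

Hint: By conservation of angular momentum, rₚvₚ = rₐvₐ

Convert to SI: rₚ = 6.132 Gm = 6.132e+09 m; rₐ = 59.83 Gm = 5.983e+10 m.
Conservation of angular momentum gives rₚvₚ = rₐvₐ, so vₚ/vₐ = rₐ/rₚ.
vₚ/vₐ = 5.983e+10 / 6.132e+09 ≈ 9.757.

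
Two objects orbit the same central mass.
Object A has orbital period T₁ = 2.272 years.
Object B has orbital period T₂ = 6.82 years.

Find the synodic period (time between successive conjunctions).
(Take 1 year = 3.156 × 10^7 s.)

Convert to SI: T₁ = 2.272 years = 7.17043e+07 s; T₂ = 6.82 years = 2.15239e+08 s.
T_syn = |T₁ · T₂ / (T₁ − T₂)|.
T_syn = |7.17043e+07 · 2.15239e+08 / (7.17043e+07 − 2.15239e+08)| s ≈ 1.075e+08 s = 3.407 years.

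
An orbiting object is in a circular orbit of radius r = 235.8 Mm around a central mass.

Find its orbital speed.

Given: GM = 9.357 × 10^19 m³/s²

Convert to SI: r = 235.8 Mm = 2.358e+08 m.
For a circular orbit, gravity supplies the centripetal force, so v = √(GM / r).
v = √(9.357e+19 / 2.358e+08) m/s ≈ 6.299e+05 m/s = 629.9 km/s.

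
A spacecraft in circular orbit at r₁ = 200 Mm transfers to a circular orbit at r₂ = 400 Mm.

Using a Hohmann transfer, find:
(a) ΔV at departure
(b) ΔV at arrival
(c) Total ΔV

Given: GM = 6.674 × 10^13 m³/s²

Convert to SI: r₁ = 200 Mm = 2e+08 m; r₂ = 400 Mm = 4e+08 m.
Transfer semi-major axis: a_t = (r₁ + r₂)/2 = (2e+08 + 4e+08)/2 = 3e+08 m.
Circular speeds: v₁ = √(GM/r₁) = 577.668 m/s, v₂ = √(GM/r₂) = 408.473 m/s.
Transfer speeds (vis-viva v² = GM(2/r − 1/a_t)): v₁ᵗ = 667.033 m/s, v₂ᵗ = 333.517 m/s.
(a) ΔV₁ = |v₁ᵗ − v₁| ≈ 89.37 m/s = 89.37 m/s.
(b) ΔV₂ = |v₂ − v₂ᵗ| ≈ 74.96 m/s = 74.96 m/s.
(c) ΔV_total = ΔV₁ + ΔV₂ ≈ 164.3 m/s = 164.3 m/s.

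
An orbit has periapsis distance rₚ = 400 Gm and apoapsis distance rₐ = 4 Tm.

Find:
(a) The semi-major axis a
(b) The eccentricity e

Convert to SI: rₚ = 400 Gm = 4e+11 m; rₐ = 4 Tm = 4e+12 m.
(a) a = (rₚ + rₐ) / 2 = (4e+11 + 4e+12) / 2 ≈ 2.2e+12 m = 2.2 Tm.
(b) e = (rₐ − rₚ) / (rₐ + rₚ) = (4e+12 − 4e+11) / (4e+12 + 4e+11) ≈ 0.8182.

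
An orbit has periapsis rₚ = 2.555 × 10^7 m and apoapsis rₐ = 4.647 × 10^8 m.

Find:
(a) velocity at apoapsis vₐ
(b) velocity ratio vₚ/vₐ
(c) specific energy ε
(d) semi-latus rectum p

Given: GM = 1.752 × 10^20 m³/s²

(a) With a = (rₚ + rₐ)/2 = 2.45125e+08 m, vₐ = √(GM (2/rₐ − 1/a)) = √(1.752e+20 · (2/4.647e+08 − 1/2.45125e+08)) m/s ≈ 1.982e+05 m/s
(b) Conservation of angular momentum (rₚvₚ = rₐvₐ) gives vₚ/vₐ = rₐ/rₚ = 4.647e+08/2.555e+07 ≈ 18.19
(c) With a = (rₚ + rₐ)/2 = 2.45125e+08 m, ε = −GM/(2a) = −1.752e+20/(2 · 2.45125e+08) J/kg ≈ -3.574e+11 J/kg
(d) From a = (rₚ + rₐ)/2 = 2.45125e+08 m and e = (rₐ − rₚ)/(rₐ + rₚ) = 0.895767, p = a(1 − e²) = 2.45125e+08 · (1 − (0.895767)²) ≈ 4.844e+07 m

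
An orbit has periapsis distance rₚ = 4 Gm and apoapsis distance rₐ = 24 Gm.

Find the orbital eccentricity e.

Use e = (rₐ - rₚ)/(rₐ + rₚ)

Convert to SI: rₚ = 4 Gm = 4e+09 m; rₐ = 24 Gm = 2.4e+10 m.
e = (rₐ − rₚ) / (rₐ + rₚ).
e = (2.4e+10 − 4e+09) / (2.4e+10 + 4e+09) = 2e+10 / 2.8e+10 ≈ 0.7143.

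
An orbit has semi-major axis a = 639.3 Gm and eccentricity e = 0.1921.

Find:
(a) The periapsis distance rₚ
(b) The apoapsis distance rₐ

Convert to SI: a = 639.3 Gm = 6.393e+11 m.
(a) rₚ = a(1 − e) = 6.393e+11 · (1 − 0.1921) = 6.393e+11 · 0.8079 ≈ 5.165e+11 m = 516.5 Gm.
(b) rₐ = a(1 + e) = 6.393e+11 · (1 + 0.1921) = 6.393e+11 · 1.1921 ≈ 7.621e+11 m = 762.1 Gm.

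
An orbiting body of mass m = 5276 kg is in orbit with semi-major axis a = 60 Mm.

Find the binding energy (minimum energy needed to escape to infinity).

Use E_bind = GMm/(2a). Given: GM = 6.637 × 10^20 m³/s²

Convert to SI: a = 60 Mm = 6e+07 m.
Total orbital energy is E = −GMm/(2a); binding energy is E_bind = −E = GMm/(2a).
E_bind = 6.637e+20 · 5276 / (2 · 6e+07) J ≈ 2.918e+16 J = 29.18 PJ.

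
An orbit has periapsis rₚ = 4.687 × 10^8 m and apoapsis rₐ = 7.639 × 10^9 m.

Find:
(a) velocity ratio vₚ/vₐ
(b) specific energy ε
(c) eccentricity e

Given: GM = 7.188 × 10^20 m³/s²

(a) Conservation of angular momentum (rₚvₚ = rₐvₐ) gives vₚ/vₐ = rₐ/rₚ = 7.639e+09/4.687e+08 ≈ 16.3
(b) With a = (rₚ + rₐ)/2 = 4.05385e+09 m, ε = −GM/(2a) = −7.188e+20/(2 · 4.05385e+09) J/kg ≈ -8.866e+10 J/kg
(c) e = (rₐ − rₚ)/(rₐ + rₚ) = (7.639e+09 − 4.687e+08)/(7.639e+09 + 4.687e+08) ≈ 0.8844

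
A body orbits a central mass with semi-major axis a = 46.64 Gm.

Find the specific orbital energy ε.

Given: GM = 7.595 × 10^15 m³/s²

Convert to SI: a = 46.64 Gm = 4.664e+10 m.
ε = −GM / (2a).
ε = −7.595e+15 / (2 · 4.664e+10) J/kg ≈ -8.142e+04 J/kg = -81.42 kJ/kg.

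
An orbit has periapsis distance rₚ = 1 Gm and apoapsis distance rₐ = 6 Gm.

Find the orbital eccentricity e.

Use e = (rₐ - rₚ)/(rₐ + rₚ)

Convert to SI: rₚ = 1 Gm = 1e+09 m; rₐ = 6 Gm = 6e+09 m.
e = (rₐ − rₚ) / (rₐ + rₚ).
e = (6e+09 − 1e+09) / (6e+09 + 1e+09) = 5e+09 / 7e+09 ≈ 0.7143.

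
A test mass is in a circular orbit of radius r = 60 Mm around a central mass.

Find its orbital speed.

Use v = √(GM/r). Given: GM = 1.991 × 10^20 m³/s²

Convert to SI: r = 60 Mm = 6e+07 m.
For a circular orbit, gravity supplies the centripetal force, so v = √(GM / r).
v = √(1.991e+20 / 6e+07) m/s ≈ 1.822e+06 m/s = 1822 km/s.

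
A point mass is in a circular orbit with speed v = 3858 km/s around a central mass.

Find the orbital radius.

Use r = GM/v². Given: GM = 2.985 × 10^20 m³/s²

Convert to SI: v = 3858 km/s = 3.858e+06 m/s.
For a circular orbit, v² = GM / r, so r = GM / v².
r = 2.985e+20 / (3.858e+06)² m ≈ 2.005e+07 m = 2.005 × 10^7 m.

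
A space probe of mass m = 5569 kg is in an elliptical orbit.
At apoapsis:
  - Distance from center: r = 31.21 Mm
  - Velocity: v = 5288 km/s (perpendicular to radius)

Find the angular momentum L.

Convert to SI: r = 31.21 Mm = 3.121e+07 m; v = 5288 km/s = 5.288e+06 m/s.
Since v is perpendicular to r, L = m · v · r.
L = 5569 · 5.288e+06 · 3.121e+07 kg·m²/s ≈ 9.191e+17 kg·m²/s.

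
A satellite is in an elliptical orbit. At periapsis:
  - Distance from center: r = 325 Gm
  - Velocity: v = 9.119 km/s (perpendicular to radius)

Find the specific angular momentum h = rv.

Convert to SI: r = 325 Gm = 3.25e+11 m; v = 9.119 km/s = 9119 m/s.
With v perpendicular to r, h = r · v.
h = 3.25e+11 · 9119 m²/s ≈ 2.964e+15 m²/s.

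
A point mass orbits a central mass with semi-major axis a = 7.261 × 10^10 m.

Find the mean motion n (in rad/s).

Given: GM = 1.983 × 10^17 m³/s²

n = √(GM / a³).
n = √(1.983e+17 / (7.261e+10)³) rad/s ≈ 2.276e-08 rad/s.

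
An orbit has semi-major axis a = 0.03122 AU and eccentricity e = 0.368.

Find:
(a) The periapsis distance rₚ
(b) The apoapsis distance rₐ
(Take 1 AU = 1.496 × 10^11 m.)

Convert to SI: a = 0.03122 AU = 4.67051e+09 m.
(a) rₚ = a(1 − e) = 4.67051e+09 · (1 − 0.368) = 4.67051e+09 · 0.632 ≈ 2.952e+09 m = 0.01973 AU.
(b) rₐ = a(1 + e) = 4.67051e+09 · (1 + 0.368) = 4.67051e+09 · 1.368 ≈ 6.389e+09 m = 0.04271 AU.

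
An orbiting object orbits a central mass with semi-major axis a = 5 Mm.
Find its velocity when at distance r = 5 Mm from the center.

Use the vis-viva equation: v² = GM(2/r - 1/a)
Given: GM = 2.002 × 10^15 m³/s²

Convert to SI: a = 5 Mm = 5e+06 m; r = 5 Mm = 5e+06 m.
Vis-viva: v = √(GM · (2/r − 1/a)).
2/r − 1/a = 2/5e+06 − 1/5e+06 = 2e-07 m⁻¹.
v = √(2.002e+15 · 2e-07) m/s ≈ 2.001e+04 m/s = 20.01 km/s.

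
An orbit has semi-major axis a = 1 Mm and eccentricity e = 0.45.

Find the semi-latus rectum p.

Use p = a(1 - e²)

Convert to SI: a = 1 Mm = 1e+06 m.
p = a (1 − e²).
p = 1e+06 · (1 − (0.45)²) = 1e+06 · 0.7975 ≈ 7.975e+05 m = 797.5 km.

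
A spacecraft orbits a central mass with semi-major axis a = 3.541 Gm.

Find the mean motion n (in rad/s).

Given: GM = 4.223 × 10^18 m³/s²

Convert to SI: a = 3.541 Gm = 3.541e+09 m.
n = √(GM / a³).
n = √(4.223e+18 / (3.541e+09)³) rad/s ≈ 9.753e-06 rad/s.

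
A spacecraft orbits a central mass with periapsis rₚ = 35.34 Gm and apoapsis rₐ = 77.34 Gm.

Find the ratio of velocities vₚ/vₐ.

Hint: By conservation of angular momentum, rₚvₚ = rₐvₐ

Convert to SI: rₚ = 35.34 Gm = 3.534e+10 m; rₐ = 77.34 Gm = 7.734e+10 m.
Conservation of angular momentum gives rₚvₚ = rₐvₐ, so vₚ/vₐ = rₐ/rₚ.
vₚ/vₐ = 7.734e+10 / 3.534e+10 ≈ 2.188.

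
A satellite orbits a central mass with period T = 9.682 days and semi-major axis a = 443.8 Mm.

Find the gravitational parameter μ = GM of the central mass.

Convert to SI: T = 9.682 days = 836525 s; a = 443.8 Mm = 4.438e+08 m.
GM = 4π² · a³ / T².
GM = 4π² · (4.438e+08)³ / (836525)² m³/s² ≈ 4.931e+15 m³/s² = 4.931 × 10^15 m³/s².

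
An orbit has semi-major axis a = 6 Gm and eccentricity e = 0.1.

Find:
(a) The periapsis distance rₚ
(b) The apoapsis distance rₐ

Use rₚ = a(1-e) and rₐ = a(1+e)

Convert to SI: a = 6 Gm = 6e+09 m.
(a) rₚ = a(1 − e) = 6e+09 · (1 − 0.1) = 6e+09 · 0.9 ≈ 5.4e+09 m = 5.4 Gm.
(b) rₐ = a(1 + e) = 6e+09 · (1 + 0.1) = 6e+09 · 1.1 ≈ 6.6e+09 m = 6.6 Gm.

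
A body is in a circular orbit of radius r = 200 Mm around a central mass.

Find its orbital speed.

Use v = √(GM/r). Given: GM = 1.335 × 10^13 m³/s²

Convert to SI: r = 200 Mm = 2e+08 m.
For a circular orbit, gravity supplies the centripetal force, so v = √(GM / r).
v = √(1.335e+13 / 2e+08) m/s ≈ 258.4 m/s = 258.4 m/s.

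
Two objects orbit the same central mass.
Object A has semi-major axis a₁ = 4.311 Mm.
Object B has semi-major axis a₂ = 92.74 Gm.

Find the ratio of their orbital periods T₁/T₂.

Convert to SI: a₁ = 4.311 Mm = 4.311e+06 m; a₂ = 92.74 Gm = 9.274e+10 m.
From Kepler's third law, (T₁/T₂)² = (a₁/a₂)³, so T₁/T₂ = (a₁/a₂)^(3/2).
a₁/a₂ = 4.311e+06 / 9.274e+10 = 4.64848e-05.
T₁/T₂ = (4.64848e-05)^(3/2) ≈ 3.169e-07.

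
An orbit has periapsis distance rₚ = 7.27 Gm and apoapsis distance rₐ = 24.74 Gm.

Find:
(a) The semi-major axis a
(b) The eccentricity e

Convert to SI: rₚ = 7.27 Gm = 7.27e+09 m; rₐ = 24.74 Gm = 2.474e+10 m.
(a) a = (rₚ + rₐ) / 2 = (7.27e+09 + 2.474e+10) / 2 ≈ 1.6e+10 m = 16 Gm.
(b) e = (rₐ − rₚ) / (rₐ + rₚ) = (2.474e+10 − 7.27e+09) / (2.474e+10 + 7.27e+09) ≈ 0.5458.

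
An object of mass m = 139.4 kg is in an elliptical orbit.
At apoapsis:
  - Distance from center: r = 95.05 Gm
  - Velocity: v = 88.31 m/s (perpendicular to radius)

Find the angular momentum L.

Convert to SI: r = 95.05 Gm = 9.505e+10 m.
Since v is perpendicular to r, L = m · v · r.
L = 139.4 · 88.31 · 9.505e+10 kg·m²/s ≈ 1.17e+15 kg·m²/s.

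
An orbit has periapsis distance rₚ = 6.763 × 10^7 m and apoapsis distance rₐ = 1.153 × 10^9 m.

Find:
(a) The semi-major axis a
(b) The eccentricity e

(a) a = (rₚ + rₐ) / 2 = (6.763e+07 + 1.153e+09) / 2 ≈ 6.103e+08 m = 6.103 × 10^8 m.
(b) e = (rₐ − rₚ) / (rₐ + rₚ) = (1.153e+09 − 6.763e+07) / (1.153e+09 + 6.763e+07) ≈ 0.8892.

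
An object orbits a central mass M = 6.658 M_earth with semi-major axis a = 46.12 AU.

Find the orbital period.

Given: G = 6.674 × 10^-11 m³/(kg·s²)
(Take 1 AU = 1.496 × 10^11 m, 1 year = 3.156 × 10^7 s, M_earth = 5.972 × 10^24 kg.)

Convert to SI: a = 46.12 AU = 6.89955e+12 m; M = 6.658 M_earth = 3.97616e+25 kg.
GM = G · M = 6.674e-11 · 3.97616e+25 = 2.65369e+15 m³/s².
Kepler's third law: T = 2π √(a³ / GM).
Substituting a = 6.89955e+12 m and GM = 2.65369e+15 m³/s²:
T = 2π √((6.89955e+12)³ / 2.65369e+15) s
T ≈ 2.21e+12 s = 7.004e+04 years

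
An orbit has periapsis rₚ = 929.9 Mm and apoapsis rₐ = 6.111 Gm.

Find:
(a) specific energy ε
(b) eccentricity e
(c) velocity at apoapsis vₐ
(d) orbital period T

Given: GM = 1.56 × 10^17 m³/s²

Convert to SI: rₚ = 929.9 Mm = 9.299e+08 m; rₐ = 6.111 Gm = 6.111e+09 m.
(a) With a = (rₚ + rₐ)/2 = 3.52045e+09 m, ε = −GM/(2a) = −1.56e+17/(2 · 3.52045e+09) J/kg ≈ -2.216e+07 J/kg
(b) e = (rₐ − rₚ)/(rₐ + rₚ) = (6.111e+09 − 9.299e+08)/(6.111e+09 + 9.299e+08) ≈ 0.7359
(c) With a = (rₚ + rₐ)/2 = 3.52045e+09 m, vₐ = √(GM (2/rₐ − 1/a)) = √(1.56e+17 · (2/6.111e+09 − 1/3.52045e+09)) m/s ≈ 2597 m/s
(d) With a = (rₚ + rₐ)/2 = 3.52045e+09 m, T = 2π √(a³/GM) = 2π √((3.52045e+09)³/1.56e+17) s ≈ 3.323e+06 s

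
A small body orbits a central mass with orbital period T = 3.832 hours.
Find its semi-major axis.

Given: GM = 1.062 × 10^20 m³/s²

Convert to SI: T = 3.832 hours = 13795.2 s.
Invert Kepler's third law: a = (GM · T² / (4π²))^(1/3).
Substituting T = 13795.2 s and GM = 1.062e+20 m³/s²:
a = (1.062e+20 · (13795.2)² / (4π²))^(1/3) m
a ≈ 8e+08 m = 800 Mm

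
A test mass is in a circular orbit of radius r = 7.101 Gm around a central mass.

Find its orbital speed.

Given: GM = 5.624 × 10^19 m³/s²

Convert to SI: r = 7.101 Gm = 7.101e+09 m.
For a circular orbit, gravity supplies the centripetal force, so v = √(GM / r).
v = √(5.624e+19 / 7.101e+09) m/s ≈ 8.899e+04 m/s = 88.99 km/s.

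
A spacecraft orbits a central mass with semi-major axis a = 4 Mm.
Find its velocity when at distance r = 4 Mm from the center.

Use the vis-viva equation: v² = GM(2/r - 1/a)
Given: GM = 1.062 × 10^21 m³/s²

Convert to SI: a = 4 Mm = 4e+06 m; r = 4 Mm = 4e+06 m.
Vis-viva: v = √(GM · (2/r − 1/a)).
2/r − 1/a = 2/4e+06 − 1/4e+06 = 2.5e-07 m⁻¹.
v = √(1.062e+21 · 2.5e-07) m/s ≈ 1.629e+07 m/s = 1.629e+04 km/s.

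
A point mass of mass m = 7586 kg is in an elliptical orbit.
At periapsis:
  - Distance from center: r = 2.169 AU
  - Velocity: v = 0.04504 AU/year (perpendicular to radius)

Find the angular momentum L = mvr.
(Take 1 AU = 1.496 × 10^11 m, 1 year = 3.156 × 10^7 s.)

Convert to SI: r = 2.169 AU = 3.24482e+11 m; v = 0.04504 AU/year = 213.498 m/s.
Since v is perpendicular to r, L = m · v · r.
L = 7586 · 213.498 · 3.24482e+11 kg·m²/s ≈ 5.255e+17 kg·m²/s.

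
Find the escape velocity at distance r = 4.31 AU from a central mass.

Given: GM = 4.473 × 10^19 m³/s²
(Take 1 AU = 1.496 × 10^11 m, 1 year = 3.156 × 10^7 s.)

Convert to SI: r = 4.31 AU = 6.44776e+11 m.
Escape velocity comes from setting total energy to zero: ½v² − GM/r = 0 ⇒ v_esc = √(2GM / r).
v_esc = √(2 · 4.473e+19 / 6.44776e+11) m/s ≈ 1.178e+04 m/s = 2.485 AU/year.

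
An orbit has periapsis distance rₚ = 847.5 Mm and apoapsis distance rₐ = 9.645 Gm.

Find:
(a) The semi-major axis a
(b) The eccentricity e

Convert to SI: rₚ = 847.5 Mm = 8.475e+08 m; rₐ = 9.645 Gm = 9.645e+09 m.
(a) a = (rₚ + rₐ) / 2 = (8.475e+08 + 9.645e+09) / 2 ≈ 5.246e+09 m = 5.246 Gm.
(b) e = (rₐ − rₚ) / (rₐ + rₚ) = (9.645e+09 − 8.475e+08) / (9.645e+09 + 8.475e+08) ≈ 0.8385.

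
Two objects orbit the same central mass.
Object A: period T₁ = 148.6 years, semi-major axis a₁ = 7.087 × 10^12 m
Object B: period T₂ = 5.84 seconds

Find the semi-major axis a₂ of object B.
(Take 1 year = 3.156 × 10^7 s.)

Convert to SI: T₁ = 148.6 years = 4.68982e+09 s.
Kepler's third law: (T₁/T₂)² = (a₁/a₂)³ ⇒ a₂ = a₁ · (T₂/T₁)^(2/3).
T₂/T₁ = 5.84 / 4.68982e+09 = 1.24525e-09.
a₂ = 7.087e+12 · (1.24525e-09)^(2/3) m ≈ 8.203e+06 m = 8.203 × 10^6 m.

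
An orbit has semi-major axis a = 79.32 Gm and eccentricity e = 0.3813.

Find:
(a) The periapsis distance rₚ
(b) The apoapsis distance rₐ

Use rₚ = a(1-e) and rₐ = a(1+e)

Convert to SI: a = 79.32 Gm = 7.932e+10 m.
(a) rₚ = a(1 − e) = 7.932e+10 · (1 − 0.3813) = 7.932e+10 · 0.6187 ≈ 4.908e+10 m = 49.08 Gm.
(b) rₐ = a(1 + e) = 7.932e+10 · (1 + 0.3813) = 7.932e+10 · 1.3813 ≈ 1.096e+11 m = 109.6 Gm.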